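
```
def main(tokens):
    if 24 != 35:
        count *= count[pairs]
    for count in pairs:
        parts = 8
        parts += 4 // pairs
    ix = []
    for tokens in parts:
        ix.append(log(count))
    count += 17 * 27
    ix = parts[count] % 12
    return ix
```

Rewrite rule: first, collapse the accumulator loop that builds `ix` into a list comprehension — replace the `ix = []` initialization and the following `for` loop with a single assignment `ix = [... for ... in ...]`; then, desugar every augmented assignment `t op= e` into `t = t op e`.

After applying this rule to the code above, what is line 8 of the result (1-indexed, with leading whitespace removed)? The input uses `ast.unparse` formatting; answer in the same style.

Transformed code:
def main(tokens):
    if 24 != 35:
        count = count * count[pairs]
    for count in pairs:
        parts = 8
        parts = parts + 4 // pairs
    ix = [log(count) for tokens in parts]
    count = count + 17 * 27
    ix = parts[count] % 12
    return ix

count = count + 17 * 27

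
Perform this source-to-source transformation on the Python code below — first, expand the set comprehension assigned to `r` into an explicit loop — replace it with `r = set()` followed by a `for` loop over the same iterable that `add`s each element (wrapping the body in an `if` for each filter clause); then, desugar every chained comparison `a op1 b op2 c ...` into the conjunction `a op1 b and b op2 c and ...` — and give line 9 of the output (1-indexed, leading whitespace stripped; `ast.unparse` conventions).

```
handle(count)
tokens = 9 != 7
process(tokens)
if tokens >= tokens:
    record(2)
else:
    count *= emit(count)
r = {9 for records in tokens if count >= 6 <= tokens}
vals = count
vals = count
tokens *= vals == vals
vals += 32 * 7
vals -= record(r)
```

Transformed code:
handle(count)
tokens = 9 != 7
process(tokens)
if tokens >= tokens:
    record(2)
else:
    count *= emit(count)
r = set()
for records in tokens:
    if count >= 6 and 6 <= tokens:
        r.add(9)
vals = count
vals = count
tokens *= vals == vals
vals += 32 * 7
vals -= record(r)

for records in tokens:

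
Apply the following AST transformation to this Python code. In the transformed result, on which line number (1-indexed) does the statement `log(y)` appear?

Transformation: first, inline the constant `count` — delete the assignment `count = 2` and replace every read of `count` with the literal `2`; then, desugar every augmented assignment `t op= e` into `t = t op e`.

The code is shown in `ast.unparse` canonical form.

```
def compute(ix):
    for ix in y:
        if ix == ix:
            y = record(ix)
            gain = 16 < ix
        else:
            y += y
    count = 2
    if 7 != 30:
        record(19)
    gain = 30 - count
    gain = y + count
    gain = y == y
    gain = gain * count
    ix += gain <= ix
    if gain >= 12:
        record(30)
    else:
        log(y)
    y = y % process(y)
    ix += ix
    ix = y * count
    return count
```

Transformed code:
def compute(ix):
    for ix in y:
        if ix == ix:
            y = record(ix)
            gain = 16 < ix
        else:
            y = y + y
    if 7 != 30:
        record(19)
    gain = 30 - 2
    gain = y + 2
    gain = y == y
    gain = gain * 2
    ix = ix + (gain <= ix)
    if gain >= 12:
        record(30)
    else:
        log(y)
    y = y % process(y)
    ix = ix + ix
    ix = y * 2
    return 2

18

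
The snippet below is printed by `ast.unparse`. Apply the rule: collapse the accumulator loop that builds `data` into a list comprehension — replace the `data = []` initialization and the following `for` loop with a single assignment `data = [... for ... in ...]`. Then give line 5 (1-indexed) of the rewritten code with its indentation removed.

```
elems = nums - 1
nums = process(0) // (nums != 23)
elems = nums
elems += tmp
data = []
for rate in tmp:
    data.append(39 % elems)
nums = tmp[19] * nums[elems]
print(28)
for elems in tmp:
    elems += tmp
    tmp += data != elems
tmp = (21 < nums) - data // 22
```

Transformed code:
elems = nums - 1
nums = process(0) // (nums != 23)
elems = nums
elems += tmp
data = [39 % elems for rate in tmp]
nums = tmp[19] * nums[elems]
print(28)
for elems in tmp:
    elems += tmp
    tmp += data != elems
tmp = (21 < nums) - data // 22

data = [39 % elems for rate in tmp]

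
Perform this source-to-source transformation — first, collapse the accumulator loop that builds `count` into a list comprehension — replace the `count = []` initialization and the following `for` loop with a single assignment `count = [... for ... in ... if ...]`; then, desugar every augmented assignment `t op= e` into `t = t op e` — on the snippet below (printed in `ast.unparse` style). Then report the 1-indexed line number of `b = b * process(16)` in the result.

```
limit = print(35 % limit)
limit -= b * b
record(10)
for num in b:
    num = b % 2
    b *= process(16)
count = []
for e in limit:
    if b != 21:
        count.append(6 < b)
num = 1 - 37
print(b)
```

6

Transformed code:
limit = print(35 % limit)
limit = limit - b * b
record(10)
for num in b:
    num = b % 2
    b = b * process(16)
count = [6 < b for e in limit if b != 21]
num = 1 - 37
print(b)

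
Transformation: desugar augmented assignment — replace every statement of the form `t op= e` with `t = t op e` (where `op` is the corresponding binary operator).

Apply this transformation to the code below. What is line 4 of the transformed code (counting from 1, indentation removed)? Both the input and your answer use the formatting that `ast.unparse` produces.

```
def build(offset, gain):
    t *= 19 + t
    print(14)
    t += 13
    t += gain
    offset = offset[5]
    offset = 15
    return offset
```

t = t + 13

Transformed code:
def build(offset, gain):
    t = t * (19 + t)
    print(14)
    t = t + 13
    t = t + gain
    offset = offset[5]
    offset = 15
    return offset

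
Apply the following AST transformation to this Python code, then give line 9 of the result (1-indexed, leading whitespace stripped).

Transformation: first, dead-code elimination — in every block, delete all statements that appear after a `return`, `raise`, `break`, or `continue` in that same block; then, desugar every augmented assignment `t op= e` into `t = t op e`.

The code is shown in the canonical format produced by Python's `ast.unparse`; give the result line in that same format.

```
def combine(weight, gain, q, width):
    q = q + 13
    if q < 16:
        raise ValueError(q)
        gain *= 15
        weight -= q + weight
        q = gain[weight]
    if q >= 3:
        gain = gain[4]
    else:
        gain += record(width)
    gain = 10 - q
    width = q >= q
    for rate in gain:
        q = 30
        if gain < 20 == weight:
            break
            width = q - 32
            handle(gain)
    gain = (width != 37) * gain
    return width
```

Transformed code:
def combine(weight, gain, q, width):
    q = q + 13
    if q < 16:
        raise ValueError(q)
    if q >= 3:
        gain = gain[4]
    else:
        gain = gain + record(width)
    gain = 10 - q
    width = q >= q
    for rate in gain:
        q = 30
        if gain < 20 == weight:
            break
    gain = (width != 37) * gain
    return width

gain = 10 - q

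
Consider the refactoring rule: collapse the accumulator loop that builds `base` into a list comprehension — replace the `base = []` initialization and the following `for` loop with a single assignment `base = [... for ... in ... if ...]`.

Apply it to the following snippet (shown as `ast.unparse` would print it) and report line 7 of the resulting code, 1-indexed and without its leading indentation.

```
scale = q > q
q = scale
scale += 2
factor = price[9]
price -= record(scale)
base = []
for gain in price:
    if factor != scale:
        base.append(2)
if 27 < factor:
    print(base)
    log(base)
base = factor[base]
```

Transformed code:
scale = q > q
q = scale
scale += 2
factor = price[9]
price -= record(scale)
base = [2 for gain in price if factor != scale]
if 27 < factor:
    print(base)
    log(base)
base = factor[base]

if 27 < factor:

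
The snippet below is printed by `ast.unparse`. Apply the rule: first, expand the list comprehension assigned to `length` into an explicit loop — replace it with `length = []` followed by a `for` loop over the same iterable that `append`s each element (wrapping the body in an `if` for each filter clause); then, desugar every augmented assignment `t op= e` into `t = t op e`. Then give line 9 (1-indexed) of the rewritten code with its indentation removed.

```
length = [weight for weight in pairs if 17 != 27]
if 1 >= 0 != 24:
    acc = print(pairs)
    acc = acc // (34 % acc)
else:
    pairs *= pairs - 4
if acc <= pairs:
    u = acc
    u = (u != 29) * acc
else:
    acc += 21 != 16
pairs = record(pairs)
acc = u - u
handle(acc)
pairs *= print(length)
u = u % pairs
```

Transformed code:
length = []
for weight in pairs:
    if 17 != 27:
        length.append(weight)
if 1 >= 0 != 24:
    acc = print(pairs)
    acc = acc // (34 % acc)
else:
    pairs = pairs * (pairs - 4)
if acc <= pairs:
    u = acc
    u = (u != 29) * acc
else:
    acc = acc + (21 != 16)
pairs = record(pairs)
acc = u - u
handle(acc)
pairs = pairs * print(length)
u = u % pairs

pairs = pairs * (pairs - 4)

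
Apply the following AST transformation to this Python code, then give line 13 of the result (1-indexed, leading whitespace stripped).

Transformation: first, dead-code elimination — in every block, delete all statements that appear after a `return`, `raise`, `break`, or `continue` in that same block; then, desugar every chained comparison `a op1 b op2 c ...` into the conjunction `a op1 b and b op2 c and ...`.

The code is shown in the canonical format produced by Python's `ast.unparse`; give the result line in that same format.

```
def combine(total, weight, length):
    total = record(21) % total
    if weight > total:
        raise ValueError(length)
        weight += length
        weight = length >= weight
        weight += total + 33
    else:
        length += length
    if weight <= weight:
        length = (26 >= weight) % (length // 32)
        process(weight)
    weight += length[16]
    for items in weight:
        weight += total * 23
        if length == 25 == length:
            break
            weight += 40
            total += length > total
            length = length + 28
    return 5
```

if length == 25 and 25 == length:

Transformed code:
def combine(total, weight, length):
    total = record(21) % total
    if weight > total:
        raise ValueError(length)
    else:
        length += length
    if weight <= weight:
        length = (26 >= weight) % (length // 32)
        process(weight)
    weight += length[16]
    for items in weight:
        weight += total * 23
        if length == 25 and 25 == length:
            break
    return 5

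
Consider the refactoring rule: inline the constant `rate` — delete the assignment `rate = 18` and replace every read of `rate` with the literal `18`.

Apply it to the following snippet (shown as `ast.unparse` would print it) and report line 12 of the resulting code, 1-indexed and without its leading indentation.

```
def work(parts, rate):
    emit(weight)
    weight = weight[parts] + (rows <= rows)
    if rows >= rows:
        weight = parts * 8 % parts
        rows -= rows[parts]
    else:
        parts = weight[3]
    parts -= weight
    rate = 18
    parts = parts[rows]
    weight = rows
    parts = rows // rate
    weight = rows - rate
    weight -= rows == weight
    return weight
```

parts = rows // 18

Transformed code:
def work(parts, rate):
    emit(weight)
    weight = weight[parts] + (rows <= rows)
    if rows >= rows:
        weight = parts * 8 % parts
        rows -= rows[parts]
    else:
        parts = weight[3]
    parts -= weight
    parts = parts[rows]
    weight = rows
    parts = rows // 18
    weight = rows - 18
    weight -= rows == weight
    return weight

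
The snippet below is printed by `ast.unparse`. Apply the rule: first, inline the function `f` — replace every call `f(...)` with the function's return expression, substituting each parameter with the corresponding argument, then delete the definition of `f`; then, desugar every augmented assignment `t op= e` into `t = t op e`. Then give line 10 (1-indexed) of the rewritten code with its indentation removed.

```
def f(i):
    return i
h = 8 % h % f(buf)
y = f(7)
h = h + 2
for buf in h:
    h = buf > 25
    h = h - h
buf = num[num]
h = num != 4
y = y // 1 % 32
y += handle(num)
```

y = y + handle(num)

Transformed code:
h = 8 % h % buf
y = 7
h = h + 2
for buf in h:
    h = buf > 25
    h = h - h
buf = num[num]
h = num != 4
y = y // 1 % 32
y = y + handle(num)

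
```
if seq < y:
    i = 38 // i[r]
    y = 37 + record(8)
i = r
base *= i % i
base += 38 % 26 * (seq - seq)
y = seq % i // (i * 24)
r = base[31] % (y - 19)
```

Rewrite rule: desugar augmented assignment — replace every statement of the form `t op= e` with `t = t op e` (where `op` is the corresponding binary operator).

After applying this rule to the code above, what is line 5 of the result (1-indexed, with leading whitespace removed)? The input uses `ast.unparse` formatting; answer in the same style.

Transformed code:
if seq < y:
    i = 38 // i[r]
    y = 37 + record(8)
i = r
base = base * (i % i)
base = base + 38 % 26 * (seq - seq)
y = seq % i // (i * 24)
r = base[31] % (y - 19)

base = base * (i % i)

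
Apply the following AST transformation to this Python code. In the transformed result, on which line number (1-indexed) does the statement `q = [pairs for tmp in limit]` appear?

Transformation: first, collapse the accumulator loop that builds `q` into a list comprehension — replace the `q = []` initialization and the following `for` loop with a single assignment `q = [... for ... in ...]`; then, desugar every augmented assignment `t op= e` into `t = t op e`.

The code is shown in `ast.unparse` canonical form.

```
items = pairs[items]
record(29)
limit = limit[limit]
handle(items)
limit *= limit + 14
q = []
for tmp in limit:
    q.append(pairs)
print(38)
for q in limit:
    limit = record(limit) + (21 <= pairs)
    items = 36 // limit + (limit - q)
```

Transformed code:
items = pairs[items]
record(29)
limit = limit[limit]
handle(items)
limit = limit * (limit + 14)
q = [pairs for tmp in limit]
print(38)
for q in limit:
    limit = record(limit) + (21 <= pairs)
    items = 36 // limit + (limit - q)

6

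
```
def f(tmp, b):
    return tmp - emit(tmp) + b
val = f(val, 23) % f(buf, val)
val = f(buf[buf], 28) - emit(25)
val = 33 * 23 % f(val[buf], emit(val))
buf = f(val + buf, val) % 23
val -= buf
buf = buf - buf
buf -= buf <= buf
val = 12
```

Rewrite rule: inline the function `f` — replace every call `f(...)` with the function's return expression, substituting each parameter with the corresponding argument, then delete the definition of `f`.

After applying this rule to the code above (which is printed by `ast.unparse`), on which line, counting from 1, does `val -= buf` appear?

Transformed code:
val = (val - emit(val) + 23) % (buf - emit(buf) + val)
val = buf[buf] - emit(buf[buf]) + 28 - emit(25)
val = 33 * 23 % (val[buf] - emit(val[buf]) + emit(val))
buf = (val + buf - emit(val + buf) + val) % 23
val -= buf
buf = buf - buf
buf -= buf <= buf
val = 12

5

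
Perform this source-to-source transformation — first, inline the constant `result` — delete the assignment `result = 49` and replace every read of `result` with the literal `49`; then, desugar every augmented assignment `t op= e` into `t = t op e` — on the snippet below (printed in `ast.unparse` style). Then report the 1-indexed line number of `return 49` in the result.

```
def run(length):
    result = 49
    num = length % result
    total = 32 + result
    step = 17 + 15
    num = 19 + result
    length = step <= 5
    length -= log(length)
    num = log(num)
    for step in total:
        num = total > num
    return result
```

Transformed code:
def run(length):
    num = length % 49
    total = 32 + 49
    step = 17 + 15
    num = 19 + 49
    length = step <= 5
    length = length - log(length)
    num = log(num)
    for step in total:
        num = total > num
    return 49

11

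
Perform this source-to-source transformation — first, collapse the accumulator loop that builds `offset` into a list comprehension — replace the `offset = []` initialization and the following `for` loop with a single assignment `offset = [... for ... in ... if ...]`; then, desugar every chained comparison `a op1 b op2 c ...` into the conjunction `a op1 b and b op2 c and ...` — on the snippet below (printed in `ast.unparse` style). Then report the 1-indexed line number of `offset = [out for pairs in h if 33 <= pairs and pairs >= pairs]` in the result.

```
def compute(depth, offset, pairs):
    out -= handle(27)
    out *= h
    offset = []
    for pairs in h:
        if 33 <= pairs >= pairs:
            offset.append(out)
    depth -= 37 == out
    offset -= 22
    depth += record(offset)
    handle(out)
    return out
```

4

Transformed code:
def compute(depth, offset, pairs):
    out -= handle(27)
    out *= h
    offset = [out for pairs in h if 33 <= pairs and pairs >= pairs]
    depth -= 37 == out
    offset -= 22
    depth += record(offset)
    handle(out)
    return out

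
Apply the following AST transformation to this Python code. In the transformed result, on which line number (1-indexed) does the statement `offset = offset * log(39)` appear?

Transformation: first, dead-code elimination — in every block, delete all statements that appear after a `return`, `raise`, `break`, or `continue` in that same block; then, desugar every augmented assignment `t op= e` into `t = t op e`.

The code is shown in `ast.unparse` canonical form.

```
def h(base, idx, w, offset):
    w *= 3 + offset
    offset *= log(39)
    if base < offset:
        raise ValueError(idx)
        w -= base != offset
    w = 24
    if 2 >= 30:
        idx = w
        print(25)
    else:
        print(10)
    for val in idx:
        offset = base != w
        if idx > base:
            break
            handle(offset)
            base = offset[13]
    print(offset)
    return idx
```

3

Transformed code:
def h(base, idx, w, offset):
    w = w * (3 + offset)
    offset = offset * log(39)
    if base < offset:
        raise ValueError(idx)
    w = 24
    if 2 >= 30:
        idx = w
        print(25)
    else:
        print(10)
    for val in idx:
        offset = base != w
        if idx > base:
            break
    print(offset)
    return idx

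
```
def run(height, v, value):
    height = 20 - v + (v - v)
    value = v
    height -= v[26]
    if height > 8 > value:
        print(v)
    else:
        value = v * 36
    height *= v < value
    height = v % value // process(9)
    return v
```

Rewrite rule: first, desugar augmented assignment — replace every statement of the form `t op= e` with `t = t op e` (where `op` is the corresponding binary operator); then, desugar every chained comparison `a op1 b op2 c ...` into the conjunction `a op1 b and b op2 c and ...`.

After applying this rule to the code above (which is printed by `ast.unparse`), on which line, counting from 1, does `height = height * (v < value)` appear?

9

Transformed code:
def run(height, v, value):
    height = 20 - v + (v - v)
    value = v
    height = height - v[26]
    if height > 8 and 8 > value:
        print(v)
    else:
        value = v * 36
    height = height * (v < value)
    height = v % value // process(9)
    return v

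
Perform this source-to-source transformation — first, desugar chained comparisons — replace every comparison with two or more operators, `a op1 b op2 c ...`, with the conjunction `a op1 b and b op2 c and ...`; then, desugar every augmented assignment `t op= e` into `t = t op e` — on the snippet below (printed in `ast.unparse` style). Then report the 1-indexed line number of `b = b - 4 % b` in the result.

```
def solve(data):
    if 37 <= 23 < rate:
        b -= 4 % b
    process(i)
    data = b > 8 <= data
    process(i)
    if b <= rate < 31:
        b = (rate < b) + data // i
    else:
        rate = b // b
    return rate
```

3

Transformed code:
def solve(data):
    if 37 <= 23 and 23 < rate:
        b = b - 4 % b
    process(i)
    data = b > 8 and 8 <= data
    process(i)
    if b <= rate and rate < 31:
        b = (rate < b) + data // i
    else:
        rate = b // b
    return rate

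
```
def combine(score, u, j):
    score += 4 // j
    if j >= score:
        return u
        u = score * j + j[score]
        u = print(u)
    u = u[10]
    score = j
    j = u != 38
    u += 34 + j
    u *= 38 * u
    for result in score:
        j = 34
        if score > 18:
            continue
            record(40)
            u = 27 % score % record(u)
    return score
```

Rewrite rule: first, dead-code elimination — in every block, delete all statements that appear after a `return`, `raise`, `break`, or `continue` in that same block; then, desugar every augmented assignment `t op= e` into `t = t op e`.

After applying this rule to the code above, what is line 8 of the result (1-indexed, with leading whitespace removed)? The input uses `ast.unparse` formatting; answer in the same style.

Transformed code:
def combine(score, u, j):
    score = score + 4 // j
    if j >= score:
        return u
    u = u[10]
    score = j
    j = u != 38
    u = u + (34 + j)
    u = u * (38 * u)
    for result in score:
        j = 34
        if score > 18:
            continue
    return score

u = u + (34 + j)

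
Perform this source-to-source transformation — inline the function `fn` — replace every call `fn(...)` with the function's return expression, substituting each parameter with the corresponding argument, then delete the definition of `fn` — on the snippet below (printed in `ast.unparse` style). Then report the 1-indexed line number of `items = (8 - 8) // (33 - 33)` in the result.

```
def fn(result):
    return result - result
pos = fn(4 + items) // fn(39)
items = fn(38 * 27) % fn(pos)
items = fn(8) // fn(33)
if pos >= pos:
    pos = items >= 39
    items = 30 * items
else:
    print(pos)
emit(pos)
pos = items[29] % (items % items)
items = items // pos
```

Transformed code:
pos = (4 + items - (4 + items)) // (39 - 39)
items = (38 * 27 - 38 * 27) % (pos - pos)
items = (8 - 8) // (33 - 33)
if pos >= pos:
    pos = items >= 39
    items = 30 * items
else:
    print(pos)
emit(pos)
pos = items[29] % (items % items)
items = items // pos

3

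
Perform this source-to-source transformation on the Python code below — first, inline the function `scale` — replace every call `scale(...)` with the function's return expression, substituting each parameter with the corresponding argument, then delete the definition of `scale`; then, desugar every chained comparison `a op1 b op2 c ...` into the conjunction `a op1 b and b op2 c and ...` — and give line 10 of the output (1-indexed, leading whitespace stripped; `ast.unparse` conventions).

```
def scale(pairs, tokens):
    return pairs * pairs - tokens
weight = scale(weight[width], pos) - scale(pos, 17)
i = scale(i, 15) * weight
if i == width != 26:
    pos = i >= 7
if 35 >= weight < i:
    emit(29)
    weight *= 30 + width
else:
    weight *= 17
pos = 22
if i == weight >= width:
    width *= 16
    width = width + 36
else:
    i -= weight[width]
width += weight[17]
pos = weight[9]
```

pos = 22

Transformed code:
weight = weight[width] * weight[width] - pos - (pos * pos - 17)
i = (i * i - 15) * weight
if i == width and width != 26:
    pos = i >= 7
if 35 >= weight and weight < i:
    emit(29)
    weight *= 30 + width
else:
    weight *= 17
pos = 22
if i == weight and weight >= width:
    width *= 16
    width = width + 36
else:
    i -= weight[width]
width += weight[17]
pos = weight[9]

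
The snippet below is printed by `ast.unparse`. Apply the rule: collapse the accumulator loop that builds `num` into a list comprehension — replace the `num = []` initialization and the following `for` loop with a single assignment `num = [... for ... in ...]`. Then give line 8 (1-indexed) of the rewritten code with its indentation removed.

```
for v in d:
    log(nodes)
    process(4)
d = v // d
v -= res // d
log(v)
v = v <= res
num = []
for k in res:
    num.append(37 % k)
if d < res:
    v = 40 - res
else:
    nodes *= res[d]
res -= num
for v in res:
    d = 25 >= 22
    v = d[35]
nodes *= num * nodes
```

num = [37 % k for k in res]

Transformed code:
for v in d:
    log(nodes)
    process(4)
d = v // d
v -= res // d
log(v)
v = v <= res
num = [37 % k for k in res]
if d < res:
    v = 40 - res
else:
    nodes *= res[d]
res -= num
for v in res:
    d = 25 >= 22
    v = d[35]
nodes *= num * nodes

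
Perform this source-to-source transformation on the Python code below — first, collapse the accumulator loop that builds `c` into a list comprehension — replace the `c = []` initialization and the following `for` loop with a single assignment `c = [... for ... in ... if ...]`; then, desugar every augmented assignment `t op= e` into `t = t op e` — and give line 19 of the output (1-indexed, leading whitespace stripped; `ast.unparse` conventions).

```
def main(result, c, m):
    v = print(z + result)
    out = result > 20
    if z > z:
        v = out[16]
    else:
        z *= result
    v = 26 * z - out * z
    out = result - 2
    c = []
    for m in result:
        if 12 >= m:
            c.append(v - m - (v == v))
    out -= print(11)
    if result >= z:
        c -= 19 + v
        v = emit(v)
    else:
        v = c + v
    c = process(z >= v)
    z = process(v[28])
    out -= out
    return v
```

out = out - out

Transformed code:
def main(result, c, m):
    v = print(z + result)
    out = result > 20
    if z > z:
        v = out[16]
    else:
        z = z * result
    v = 26 * z - out * z
    out = result - 2
    c = [v - m - (v == v) for m in result if 12 >= m]
    out = out - print(11)
    if result >= z:
        c = c - (19 + v)
        v = emit(v)
    else:
        v = c + v
    c = process(z >= v)
    z = process(v[28])
    out = out - out
    return v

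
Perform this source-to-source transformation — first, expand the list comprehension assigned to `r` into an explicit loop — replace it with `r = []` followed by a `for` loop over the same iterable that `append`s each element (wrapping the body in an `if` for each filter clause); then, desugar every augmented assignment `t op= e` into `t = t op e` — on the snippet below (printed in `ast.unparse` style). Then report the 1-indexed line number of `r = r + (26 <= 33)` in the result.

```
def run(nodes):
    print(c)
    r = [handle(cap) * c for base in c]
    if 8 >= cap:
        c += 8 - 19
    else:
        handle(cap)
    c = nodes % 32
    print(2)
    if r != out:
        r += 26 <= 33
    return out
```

13

Transformed code:
def run(nodes):
    print(c)
    r = []
    for base in c:
        r.append(handle(cap) * c)
    if 8 >= cap:
        c = c + (8 - 19)
    else:
        handle(cap)
    c = nodes % 32
    print(2)
    if r != out:
        r = r + (26 <= 33)
    return out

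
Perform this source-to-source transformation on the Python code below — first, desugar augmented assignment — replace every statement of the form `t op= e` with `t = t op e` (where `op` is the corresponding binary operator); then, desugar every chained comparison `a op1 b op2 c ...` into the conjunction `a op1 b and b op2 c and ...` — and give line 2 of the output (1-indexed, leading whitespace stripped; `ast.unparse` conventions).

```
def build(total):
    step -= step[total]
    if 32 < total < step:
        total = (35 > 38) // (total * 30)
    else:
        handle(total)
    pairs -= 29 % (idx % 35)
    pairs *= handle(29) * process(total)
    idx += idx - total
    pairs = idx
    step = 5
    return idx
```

Transformed code:
def build(total):
    step = step - step[total]
    if 32 < total and total < step:
        total = (35 > 38) // (total * 30)
    else:
        handle(total)
    pairs = pairs - 29 % (idx % 35)
    pairs = pairs * (handle(29) * process(total))
    idx = idx + (idx - total)
    pairs = idx
    step = 5
    return idx

step = step - step[total]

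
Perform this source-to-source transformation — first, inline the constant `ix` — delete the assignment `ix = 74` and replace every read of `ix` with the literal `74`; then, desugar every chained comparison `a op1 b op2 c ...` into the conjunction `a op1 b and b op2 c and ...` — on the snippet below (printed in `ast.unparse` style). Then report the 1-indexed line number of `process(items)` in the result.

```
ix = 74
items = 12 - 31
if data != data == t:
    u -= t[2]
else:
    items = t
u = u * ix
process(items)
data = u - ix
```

7

Transformed code:
items = 12 - 31
if data != data and data == t:
    u -= t[2]
else:
    items = t
u = u * 74
process(items)
data = u - 74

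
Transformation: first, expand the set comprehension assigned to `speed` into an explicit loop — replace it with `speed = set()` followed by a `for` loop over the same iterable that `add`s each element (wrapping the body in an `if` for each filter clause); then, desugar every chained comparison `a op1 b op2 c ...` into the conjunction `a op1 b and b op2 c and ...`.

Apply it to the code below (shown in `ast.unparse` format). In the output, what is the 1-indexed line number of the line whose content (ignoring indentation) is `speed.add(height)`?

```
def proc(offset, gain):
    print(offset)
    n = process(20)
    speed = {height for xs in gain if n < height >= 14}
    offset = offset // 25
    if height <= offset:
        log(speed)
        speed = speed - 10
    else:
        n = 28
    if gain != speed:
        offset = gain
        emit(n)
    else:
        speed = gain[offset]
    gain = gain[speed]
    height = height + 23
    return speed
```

7

Transformed code:
def proc(offset, gain):
    print(offset)
    n = process(20)
    speed = set()
    for xs in gain:
        if n < height and height >= 14:
            speed.add(height)
    offset = offset // 25
    if height <= offset:
        log(speed)
        speed = speed - 10
    else:
        n = 28
    if gain != speed:
        offset = gain
        emit(n)
    else:
        speed = gain[offset]
    gain = gain[speed]
    height = height + 23
    return speed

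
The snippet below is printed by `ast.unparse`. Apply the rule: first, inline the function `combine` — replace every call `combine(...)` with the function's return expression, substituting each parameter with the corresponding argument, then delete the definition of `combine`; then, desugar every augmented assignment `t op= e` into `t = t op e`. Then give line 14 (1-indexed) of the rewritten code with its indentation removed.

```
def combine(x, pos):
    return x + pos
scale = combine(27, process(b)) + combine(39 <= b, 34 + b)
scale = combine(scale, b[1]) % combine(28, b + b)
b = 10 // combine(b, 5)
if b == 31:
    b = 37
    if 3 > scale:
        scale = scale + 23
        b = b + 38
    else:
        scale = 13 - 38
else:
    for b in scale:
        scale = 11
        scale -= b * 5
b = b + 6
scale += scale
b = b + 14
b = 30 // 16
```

Transformed code:
scale = 27 + process(b) + ((39 <= b) + (34 + b))
scale = (scale + b[1]) % (28 + (b + b))
b = 10 // (b + 5)
if b == 31:
    b = 37
    if 3 > scale:
        scale = scale + 23
        b = b + 38
    else:
        scale = 13 - 38
else:
    for b in scale:
        scale = 11
        scale = scale - b * 5
b = b + 6
scale = scale + scale
b = b + 14
b = 30 // 16

scale = scale - b * 5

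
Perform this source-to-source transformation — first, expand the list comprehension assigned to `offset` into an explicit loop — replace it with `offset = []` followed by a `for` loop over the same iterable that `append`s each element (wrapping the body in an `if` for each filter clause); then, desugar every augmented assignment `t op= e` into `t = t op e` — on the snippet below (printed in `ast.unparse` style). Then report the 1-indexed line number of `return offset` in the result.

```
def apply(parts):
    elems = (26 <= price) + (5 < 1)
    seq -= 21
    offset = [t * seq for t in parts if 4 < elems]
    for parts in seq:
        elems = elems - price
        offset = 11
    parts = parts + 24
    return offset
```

12

Transformed code:
def apply(parts):
    elems = (26 <= price) + (5 < 1)
    seq = seq - 21
    offset = []
    for t in parts:
        if 4 < elems:
            offset.append(t * seq)
    for parts in seq:
        elems = elems - price
        offset = 11
    parts = parts + 24
    return offset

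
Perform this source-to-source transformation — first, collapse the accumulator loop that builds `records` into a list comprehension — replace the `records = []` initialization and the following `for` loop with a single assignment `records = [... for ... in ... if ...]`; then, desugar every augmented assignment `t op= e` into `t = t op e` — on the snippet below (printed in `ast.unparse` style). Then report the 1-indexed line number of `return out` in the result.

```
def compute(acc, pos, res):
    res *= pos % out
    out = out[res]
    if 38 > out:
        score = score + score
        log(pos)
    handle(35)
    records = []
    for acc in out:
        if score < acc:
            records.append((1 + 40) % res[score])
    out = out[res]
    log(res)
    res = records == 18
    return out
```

12

Transformed code:
def compute(acc, pos, res):
    res = res * (pos % out)
    out = out[res]
    if 38 > out:
        score = score + score
        log(pos)
    handle(35)
    records = [(1 + 40) % res[score] for acc in out if score < acc]
    out = out[res]
    log(res)
    res = records == 18
    return out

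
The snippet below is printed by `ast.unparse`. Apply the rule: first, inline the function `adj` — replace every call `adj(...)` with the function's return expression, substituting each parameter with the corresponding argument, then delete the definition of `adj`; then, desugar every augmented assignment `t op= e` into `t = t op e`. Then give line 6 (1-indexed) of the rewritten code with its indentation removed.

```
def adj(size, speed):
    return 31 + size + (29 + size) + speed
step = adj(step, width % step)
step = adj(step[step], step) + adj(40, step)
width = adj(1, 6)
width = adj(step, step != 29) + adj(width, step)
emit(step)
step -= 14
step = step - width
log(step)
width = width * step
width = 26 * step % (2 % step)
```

step = step - 14

Transformed code:
step = 31 + step + (29 + step) + width % step
step = 31 + step[step] + (29 + step[step]) + step + (31 + 40 + (29 + 40) + step)
width = 31 + 1 + (29 + 1) + 6
width = 31 + step + (29 + step) + (step != 29) + (31 + width + (29 + width) + step)
emit(step)
step = step - 14
step = step - width
log(step)
width = width * step
width = 26 * step % (2 % step)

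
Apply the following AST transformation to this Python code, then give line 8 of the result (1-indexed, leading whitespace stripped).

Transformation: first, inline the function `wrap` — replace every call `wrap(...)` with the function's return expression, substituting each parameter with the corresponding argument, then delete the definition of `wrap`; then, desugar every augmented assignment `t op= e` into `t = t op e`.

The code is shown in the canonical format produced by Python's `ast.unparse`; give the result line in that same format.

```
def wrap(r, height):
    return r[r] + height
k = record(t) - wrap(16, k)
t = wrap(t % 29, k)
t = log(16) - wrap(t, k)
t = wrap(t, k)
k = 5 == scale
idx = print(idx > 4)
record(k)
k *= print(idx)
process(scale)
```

k = k * print(idx)

Transformed code:
k = record(t) - (16[16] + k)
t = (t % 29)[t % 29] + k
t = log(16) - (t[t] + k)
t = t[t] + k
k = 5 == scale
idx = print(idx > 4)
record(k)
k = k * print(idx)
process(scale)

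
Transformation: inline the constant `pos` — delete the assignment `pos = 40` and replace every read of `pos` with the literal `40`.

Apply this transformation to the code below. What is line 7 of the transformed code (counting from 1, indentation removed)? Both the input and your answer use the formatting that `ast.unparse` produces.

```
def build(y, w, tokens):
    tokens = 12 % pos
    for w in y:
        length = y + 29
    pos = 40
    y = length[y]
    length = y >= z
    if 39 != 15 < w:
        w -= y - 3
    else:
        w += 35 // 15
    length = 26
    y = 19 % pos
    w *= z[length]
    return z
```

Transformed code:
def build(y, w, tokens):
    tokens = 12 % 40
    for w in y:
        length = y + 29
    y = length[y]
    length = y >= z
    if 39 != 15 < w:
        w -= y - 3
    else:
        w += 35 // 15
    length = 26
    y = 19 % 40
    w *= z[length]
    return z

if 39 != 15 < w:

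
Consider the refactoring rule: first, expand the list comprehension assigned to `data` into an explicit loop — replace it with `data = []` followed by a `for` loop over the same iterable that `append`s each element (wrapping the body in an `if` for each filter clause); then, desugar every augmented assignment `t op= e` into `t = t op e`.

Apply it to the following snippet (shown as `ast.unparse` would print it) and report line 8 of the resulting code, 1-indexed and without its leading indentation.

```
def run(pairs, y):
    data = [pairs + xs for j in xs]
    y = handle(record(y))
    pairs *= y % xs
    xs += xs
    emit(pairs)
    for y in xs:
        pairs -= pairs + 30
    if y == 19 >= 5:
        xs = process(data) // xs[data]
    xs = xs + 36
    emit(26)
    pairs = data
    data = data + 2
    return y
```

Transformed code:
def run(pairs, y):
    data = []
    for j in xs:
        data.append(pairs + xs)
    y = handle(record(y))
    pairs = pairs * (y % xs)
    xs = xs + xs
    emit(pairs)
    for y in xs:
        pairs = pairs - (pairs + 30)
    if y == 19 >= 5:
        xs = process(data) // xs[data]
    xs = xs + 36
    emit(26)
    pairs = data
    data = data + 2
    return y

emit(pairs)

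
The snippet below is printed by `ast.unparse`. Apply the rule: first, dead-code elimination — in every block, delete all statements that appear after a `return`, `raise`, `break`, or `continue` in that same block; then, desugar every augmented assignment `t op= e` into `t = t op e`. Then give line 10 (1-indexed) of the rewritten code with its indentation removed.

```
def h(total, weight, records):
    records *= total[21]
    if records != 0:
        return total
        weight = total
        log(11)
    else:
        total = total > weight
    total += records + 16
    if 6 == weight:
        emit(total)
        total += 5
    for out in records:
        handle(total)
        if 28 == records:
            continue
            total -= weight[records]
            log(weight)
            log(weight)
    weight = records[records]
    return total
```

total = total + 5

Transformed code:
def h(total, weight, records):
    records = records * total[21]
    if records != 0:
        return total
    else:
        total = total > weight
    total = total + (records + 16)
    if 6 == weight:
        emit(total)
        total = total + 5
    for out in records:
        handle(total)
        if 28 == records:
            continue
    weight = records[records]
    return total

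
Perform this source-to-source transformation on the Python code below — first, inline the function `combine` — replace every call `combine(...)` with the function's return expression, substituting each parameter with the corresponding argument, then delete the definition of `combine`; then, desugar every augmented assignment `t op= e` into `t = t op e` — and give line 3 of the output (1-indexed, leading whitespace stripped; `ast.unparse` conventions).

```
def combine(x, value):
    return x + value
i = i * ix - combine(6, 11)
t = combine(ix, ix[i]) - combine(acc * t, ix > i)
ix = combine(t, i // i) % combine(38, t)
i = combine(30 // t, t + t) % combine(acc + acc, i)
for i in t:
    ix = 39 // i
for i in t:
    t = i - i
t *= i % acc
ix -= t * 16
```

ix = (t + i // i) % (38 + t)

Transformed code:
i = i * ix - (6 + 11)
t = ix + ix[i] - (acc * t + (ix > i))
ix = (t + i // i) % (38 + t)
i = (30 // t + (t + t)) % (acc + acc + i)
for i in t:
    ix = 39 // i
for i in t:
    t = i - i
t = t * (i % acc)
ix = ix - t * 16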